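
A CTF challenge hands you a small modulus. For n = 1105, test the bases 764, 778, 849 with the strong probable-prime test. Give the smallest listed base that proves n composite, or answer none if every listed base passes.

none

n − 1 = 1104 = 2^4 · 69, so s = 4 and d = 69.
Base 764: x_0 = 764^69 mod 1105 = 1104. x_0 = 1104 ≡ −1, so 764 is not a witness.
Base 778: x_0 = 778^69 mod 1105 = 268. x_0 is neither 1 nor 1104, so continue squaring. x_1 = 268^2 mod 1105 = 1104. x_1 ≡ −1, so 778 is not a witness.
Base 849: x_0 = 849^69 mod 1105 = 1104. x_0 = 1104 ≡ −1, so 849 is not a witness.
No listed base is a witness for 1105.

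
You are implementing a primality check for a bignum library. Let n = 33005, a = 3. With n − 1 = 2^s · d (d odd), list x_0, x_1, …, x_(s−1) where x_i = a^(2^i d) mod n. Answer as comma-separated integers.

11917, 27379

n − 1 = 33004 = 2^2 · 8251, so s = 2 and d = 8251.
x_0 = 3^8251 mod 33005 = 11917.
x_1 = 11917^2 mod 33005 = 27379.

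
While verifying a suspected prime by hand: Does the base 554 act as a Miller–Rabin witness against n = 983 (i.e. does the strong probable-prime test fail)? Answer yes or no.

n − 1 = 982 = 2^1 · 491, so s = 1 and d = 491.
x_0 = 554^491 mod 983 = 982.
x_0 = 982 ≡ −1, so 554 is not a witness.

no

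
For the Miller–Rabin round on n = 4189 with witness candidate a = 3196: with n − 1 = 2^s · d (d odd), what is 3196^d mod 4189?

n − 1 = 4188 = 2^2 · 1047, so s = 2 and d = 1047.
3196^1047 mod 4189 = 2770.

2770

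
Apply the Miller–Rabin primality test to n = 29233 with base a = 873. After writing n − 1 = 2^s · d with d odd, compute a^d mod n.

16214

n − 1 = 29232 = 2^4 · 1827, so s = 4 and d = 1827.
Repeated squaring mod 29233: 873^1 ≡ 873, 873^2 ≡ 2071, 873^4 ≡ 21023, 873^8 ≡ 22035, 873^16 ≡ 10328, 873^32 ≡ 25600, 873^64 ≡ 14606, 873^128 ≡ 22035, 873^256 ≡ 10328, 873^512 ≡ 25600, 873^1024 ≡ 14606.
1827 = 1024 + 512 + 256 + 32 + 2 + 1, so 873^1827 ≡ 14606·25600·10328·25600·2071·873 ≡ 16214 (mod 29233).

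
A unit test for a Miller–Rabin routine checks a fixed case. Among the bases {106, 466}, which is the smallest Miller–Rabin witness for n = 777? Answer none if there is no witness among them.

n − 1 = 776 = 2^3 · 97, so s = 3 and d = 97.
Base 106: x_0 = 106^97 mod 777 = 610. x_0 is neither 1 nor 776, so continue squaring. x_1 = 610^2 mod 777 = 694. x_2 = 694^2 mod 777 = 673. Reached i = s−1 = 2 without hitting −1: 106 is a Miller–Rabin witness and 777 is composite.
Base 466: x_0 = 466^97 mod 777 = 109. x_0 is neither 1 nor 776, so continue squaring. x_1 = 109^2 mod 777 = 226. x_2 = 226^2 mod 777 = 571. Reached i = s−1 = 2 without hitting −1: 466 is a Miller–Rabin witness and 777 is composite.
The smallest witness among the given bases is 106.

106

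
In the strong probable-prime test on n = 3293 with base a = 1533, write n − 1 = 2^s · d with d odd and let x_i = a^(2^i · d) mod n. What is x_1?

1598

n − 1 = 3292 = 2^2 · 823, so s = 2 and d = 823.
x_0 = 1533^823 mod 3293 = 1267.
x_1 = 1267^2 mod 3293 = 1598.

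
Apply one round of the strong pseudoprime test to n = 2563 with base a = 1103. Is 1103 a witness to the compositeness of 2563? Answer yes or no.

n − 1 = 2562 = 2^1 · 1281, so s = 1 and d = 1281.
x_0 = 1103^1281 mod 2563 = 1499.
x_0 ∉ {1, 2562} and s = 1, so 1103 is a Miller–Rabin witness and 2563 is composite.

yes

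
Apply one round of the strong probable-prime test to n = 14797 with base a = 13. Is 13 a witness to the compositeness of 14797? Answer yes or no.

no

n − 1 = 14796 = 2^2 · 3699, so s = 2 and d = 3699.
Repeated squaring mod 14797: 13^1 ≡ 13, 13^2 ≡ 169, 13^4 ≡ 13764, 13^8 ≡ 1705, 13^16 ≡ 6813, 13^32 ≡ 13577, 13^64 ≡ 8700, 13^128 ≡ 3345, 13^256 ≡ 2493, 13^512 ≡ 309, 13^1024 ≡ 6699, 13^2048 ≡ 12097.
3699 = 2048 + 1024 + 512 + 64 + 32 + 16 + 2 + 1, so 13^3699 ≡ 12097·6699·309·8700·13577·6813·169·13 ≡ 14796 (mod 14797).
x_0 = 13^3699 mod 14797 = 14796.
x_0 = 14796 ≡ −1, so 13 is not a witness.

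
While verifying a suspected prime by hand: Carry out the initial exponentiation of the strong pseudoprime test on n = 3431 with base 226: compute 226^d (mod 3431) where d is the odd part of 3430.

n − 1 = 3430 = 2^1 · 1715, so s = 1 and d = 1715.
226^1715 mod 3431 = 490.

490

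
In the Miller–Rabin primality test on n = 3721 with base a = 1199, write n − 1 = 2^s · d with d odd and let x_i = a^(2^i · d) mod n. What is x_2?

672

n − 1 = 3720 = 2^3 · 465, so s = 3 and d = 465.
x_0 = 1199^465 mod 3721 = 2124.
x_1 = 2124^2 mod 3721 = 1524.
x_2 = 1524^2 mod 3721 = 672.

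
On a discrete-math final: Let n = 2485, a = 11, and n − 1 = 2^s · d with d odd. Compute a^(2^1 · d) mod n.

1611

n − 1 = 2484 = 2^2 · 621, so s = 2 and d = 621.
x_0 = 11^621 mod 2485 = 2066.
x_1 = 2066^2 mod 2485 = 1611.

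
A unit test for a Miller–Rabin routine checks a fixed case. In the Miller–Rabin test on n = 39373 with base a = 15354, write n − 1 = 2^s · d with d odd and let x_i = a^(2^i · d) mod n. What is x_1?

n − 1 = 39372 = 2^2 · 9843, so s = 2 and d = 9843.
x_0 = 15354^9843 mod 39373 = 39372.
x_1 = 39372^2 mod 39373 = 1.

1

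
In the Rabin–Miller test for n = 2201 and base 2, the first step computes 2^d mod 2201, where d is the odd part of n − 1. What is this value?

1582

n − 1 = 2200 = 2^3 · 275, so s = 3 and d = 275.
Repeated squaring mod 2201: 2^1 ≡ 2, 2^2 ≡ 4, 2^4 ≡ 16, 2^8 ≡ 256, 2^16 ≡ 1707, 2^32 ≡ 1926, 2^64 ≡ 791, 2^128 ≡ 597, 2^256 ≡ 2048.
275 = 256 + 16 + 2 + 1, so 2^275 ≡ 2048·1707·4·2 ≡ 1582 (mod 2201).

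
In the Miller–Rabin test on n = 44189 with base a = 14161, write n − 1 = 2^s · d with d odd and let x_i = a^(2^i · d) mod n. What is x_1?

1

n − 1 = 44188 = 2^2 · 11047, so s = 2 and d = 11047.
x_0 = 14161^11047 mod 44189 = 1.
x_1 = 1^2 mod 44189 = 1.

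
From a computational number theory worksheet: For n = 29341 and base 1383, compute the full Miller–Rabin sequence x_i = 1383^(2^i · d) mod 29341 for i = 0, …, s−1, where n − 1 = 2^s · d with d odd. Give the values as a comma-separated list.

23057, 25011

n − 1 = 29340 = 2^2 · 7335, so s = 2 and d = 7335.
x_0 = 1383^7335 mod 29341 = 23057.
x_1 = 23057^2 mod 29341 = 25011.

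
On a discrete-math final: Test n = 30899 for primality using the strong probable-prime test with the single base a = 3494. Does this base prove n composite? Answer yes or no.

n − 1 = 30898 = 2^1 · 15449, so s = 1 and d = 15449.
Repeated squaring mod 30899: 3494^1 ≡ 3494, 3494^2 ≡ 2931, 3494^4 ≡ 839, 3494^8 ≡ 24143, 3494^16 ≡ 5713, 3494^32 ≡ 9025, 3494^64 ≡ 861, 3494^128 ≡ 30644, 3494^256 ≡ 3227, 3494^512 ≡ 566, 3494^1024 ≡ 11366, 3494^2048 ≡ 28136, 3494^4096 ≡ 2116, 3494^8192 ≡ 28000.
15449 = 8192 + 4096 + 2048 + 1024 + 64 + 16 + 8 + 1, so 3494^15449 ≡ 28000·2116·28136·11366·861·5713·24143·3494 ≡ 11855 (mod 30899).
x_0 = 3494^15449 mod 30899 = 11855.
x_0 ∉ {1, 30898} and s = 1, so 3494 is a Miller–Rabin witness and 30899 is composite.

yes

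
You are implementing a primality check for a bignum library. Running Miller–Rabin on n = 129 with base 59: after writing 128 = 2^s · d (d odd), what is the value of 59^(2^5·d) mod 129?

n − 1 = 128 = 2^7 · 1, so s = 7 and d = 1.
x_0 = 59^1 mod 129 = 59.
x_1 = 59^2 mod 129 = 127.
x_2 = 127^2 mod 129 = 4.
x_3 = 4^2 mod 129 = 16.
x_4 = 16^2 mod 129 = 127.
x_5 = 127^2 mod 129 = 4.

4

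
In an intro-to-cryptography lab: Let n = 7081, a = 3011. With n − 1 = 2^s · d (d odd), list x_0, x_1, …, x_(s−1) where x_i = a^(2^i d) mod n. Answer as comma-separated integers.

1890, 3276, 4461

n − 1 = 7080 = 2^3 · 885, so s = 3 and d = 885.
x_0 = 3011^885 mod 7081 = 1890.
x_1 = 1890^2 mod 7081 = 3276.
x_2 = 3276^2 mod 7081 = 4461.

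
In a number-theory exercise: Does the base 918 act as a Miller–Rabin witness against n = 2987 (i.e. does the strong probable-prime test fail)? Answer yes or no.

yes

n − 1 = 2986 = 2^1 · 1493, so s = 1 and d = 1493.
By repeated squaring, 918^1493 ≡ 1635 (mod 2987).
x_0 = 918^1493 mod 2987 = 1635.
x_0 ∉ {1, 2986} and s = 1, so 918 is a Miller–Rabin witness and 2987 is composite.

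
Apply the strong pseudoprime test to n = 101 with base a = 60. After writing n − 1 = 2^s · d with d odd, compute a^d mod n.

n − 1 = 100 = 2^2 · 25, so s = 2 and d = 25.
60^25 mod 101 = 91.

91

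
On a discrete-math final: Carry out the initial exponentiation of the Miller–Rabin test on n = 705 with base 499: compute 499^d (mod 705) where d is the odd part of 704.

n − 1 = 704 = 2^6 · 11, so s = 6 and d = 11.
Repeated squaring mod 705: 499^1 ≡ 499, 499^2 ≡ 136, 499^4 ≡ 166, 499^8 ≡ 61.
11 = 8 + 2 + 1, so 499^11 ≡ 61·136·499 ≡ 649 (mod 705).

649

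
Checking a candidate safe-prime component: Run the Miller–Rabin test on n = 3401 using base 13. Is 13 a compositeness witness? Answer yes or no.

n − 1 = 3400 = 2^3 · 425, so s = 3 and d = 425.
By repeated squaring, 13^425 ≡ 325 (mod 3401).
x_0 = 13^425 mod 3401 = 325.
x_0 is neither 1 nor 3400, so continue squaring.
x_1 = 325^2 mod 3401 = 194.
x_2 = 194^2 mod 3401 = 225.
Reached i = s−1 = 2 without hitting −1: 13 is a Miller–Rabin witness and 3401 is composite.

yes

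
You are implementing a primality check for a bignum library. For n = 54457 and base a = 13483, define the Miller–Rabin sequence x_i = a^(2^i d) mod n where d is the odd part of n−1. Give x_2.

16004

n − 1 = 54456 = 2^3 · 6807, so s = 3 and d = 6807.
x_0 = 13483^6807 mod 54457 = 24149.
x_1 = 24149^2 mod 54457 = 48645.
x_2 = 48645^2 mod 54457 = 16004.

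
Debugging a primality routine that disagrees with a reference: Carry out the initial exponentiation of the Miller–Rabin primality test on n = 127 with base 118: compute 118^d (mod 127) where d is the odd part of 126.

126

n − 1 = 126 = 2^1 · 63, so s = 1 and d = 63.
118^63 mod 127 = 126.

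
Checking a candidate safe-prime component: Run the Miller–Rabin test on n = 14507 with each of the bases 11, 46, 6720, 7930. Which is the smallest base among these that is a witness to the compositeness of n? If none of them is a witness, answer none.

n − 1 = 14506 = 2^1 · 7253, so s = 1 and d = 7253.
Base 11: x_0 = 11^7253 mod 14507 = 12949. x_0 ∉ {1, 14506} and s = 1, so 11 is a Miller–Rabin witness and 14507 is composite.
Base 46: x_0 = 46^7253 mod 14507 = 6046. x_0 ∉ {1, 14506} and s = 1, so 46 is a Miller–Rabin witness and 14507 is composite.
Base 6720: x_0 = 6720^7253 mod 14507 = 3777. x_0 ∉ {1, 14506} and s = 1, so 6720 is a Miller–Rabin witness and 14507 is composite.
Base 7930: x_0 = 7930^7253 mod 14507 = 14289. x_0 ∉ {1, 14506} and s = 1, so 7930 is a Miller–Rabin witness and 14507 is composite.
The smallest witness among the given bases is 11.

11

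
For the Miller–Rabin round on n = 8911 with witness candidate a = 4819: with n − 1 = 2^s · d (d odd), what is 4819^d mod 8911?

8644

n − 1 = 8910 = 2^1 · 4455, so s = 1 and d = 4455.
Repeated squaring mod 8911: 4819^1 ≡ 4819, 4819^2 ≡ 695, 4819^4 ≡ 1831, 4819^8 ≡ 2025, 4819^16 ≡ 1565, 4819^32 ≡ 7611, 4819^64 ≡ 5821, 4819^128 ≡ 4419, 4819^256 ≡ 3560, 4819^512 ≡ 2158, 4819^1024 ≡ 5422, 4819^2048 ≡ 695, 4819^4096 ≡ 1831.
4455 = 4096 + 256 + 64 + 32 + 4 + 2 + 1, so 4819^4455 ≡ 1831·3560·5821·7611·1831·695·4819 ≡ 8644 (mod 8911).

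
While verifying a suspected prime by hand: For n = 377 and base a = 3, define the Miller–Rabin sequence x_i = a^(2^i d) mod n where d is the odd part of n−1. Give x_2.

373

n − 1 = 376 = 2^3 · 47, so s = 3 and d = 47.
Repeated squaring mod 377: 3^1 ≡ 3, 3^2 ≡ 9, 3^4 ≡ 81, 3^8 ≡ 152, 3^16 ≡ 107, 3^32 ≡ 139.
47 = 32 + 8 + 4 + 2 + 1, so 3^47 ≡ 139·152·81·9·3 ≡ 308 (mod 377).
x_0 = 308.
x_1 = 308^2 mod 377 = 237.
x_2 = 237^2 mod 377 = 373.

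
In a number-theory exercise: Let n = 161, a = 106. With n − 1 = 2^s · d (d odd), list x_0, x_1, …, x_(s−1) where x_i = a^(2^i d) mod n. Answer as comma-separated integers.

n − 1 = 160 = 2^5 · 5, so s = 5 and d = 5.
x_0 = 106^5 mod 161 = 15.
x_1 = 15^2 mod 161 = 64.
x_2 = 64^2 mod 161 = 71.
x_3 = 71^2 mod 161 = 50.
x_4 = 50^2 mod 161 = 85.

15, 64, 71, 50, 85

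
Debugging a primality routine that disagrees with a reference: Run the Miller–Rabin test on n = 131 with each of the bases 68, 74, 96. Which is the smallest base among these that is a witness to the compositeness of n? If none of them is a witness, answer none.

n − 1 = 130 = 2^1 · 65, so s = 1 and d = 65.
Base 68: x_0 = 68^65 mod 131 = 130. x_0 = 130 ≡ −1, so 68 is not a witness.
Base 74: x_0 = 74^65 mod 131 = 1. x_0 = 1, so 74 is not a witness.
Base 96: x_0 = 96^65 mod 131 = 130. x_0 = 130 ≡ −1, so 96 is not a witness.
No listed base is a witness for 131.

none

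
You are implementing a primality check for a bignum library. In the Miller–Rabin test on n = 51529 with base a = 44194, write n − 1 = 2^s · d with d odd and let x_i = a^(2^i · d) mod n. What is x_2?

30419

n − 1 = 51528 = 2^3 · 6441, so s = 3 and d = 6441.
Repeated squaring mod 51529: 44194^1 ≡ 44194, 44194^2 ≡ 5949, 44194^4 ≡ 41707, 44194^8 ≡ 9396, 44194^16 ≡ 15639, 44194^32 ≡ 21687, 44194^64 ≡ 20786, 44194^128 ≡ 38660, 44194^256 ≡ 48484, 44194^512 ≡ 48334, 44194^1024 ≡ 5283, 44194^2048 ≡ 32900, 44194^4096 ≡ 43355.
6441 = 4096 + 2048 + 256 + 32 + 8 + 1, so 44194^6441 ≡ 43355·32900·48484·21687·9396·44194 ≡ 18159 (mod 51529).
x_0 = 18159.
x_1 = 18159^2 mod 51529 = 15210.
x_2 = 15210^2 mod 51529 = 30419.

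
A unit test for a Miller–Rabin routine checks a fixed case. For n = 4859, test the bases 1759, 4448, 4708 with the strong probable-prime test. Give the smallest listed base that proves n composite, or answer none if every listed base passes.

n − 1 = 4858 = 2^1 · 2429, so s = 1 and d = 2429.
Base 1759: x_0 = 1759^2429 mod 4859 = 4858. x_0 = 4858 ≡ −1, so 1759 is not a witness.
Base 4448: x_0 = 4448^2429 mod 4859 = 3146. x_0 ∉ {1, 4858} and s = 1, so 4448 is a Miller–Rabin witness and 4859 is composite.
Base 4708: x_0 = 4708^2429 mod 4859 = 3312. x_0 ∉ {1, 4858} and s = 1, so 4708 is a Miller–Rabin witness and 4859 is composite.
The smallest witness among the given bases is 4448.

4448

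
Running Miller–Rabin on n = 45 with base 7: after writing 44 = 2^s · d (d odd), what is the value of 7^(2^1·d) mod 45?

n − 1 = 44 = 2^2 · 11, so s = 2 and d = 11.
Repeated squaring mod 45: 7^1 ≡ 7, 7^2 ≡ 4, 7^4 ≡ 16, 7^8 ≡ 31.
11 = 8 + 2 + 1, so 7^11 ≡ 31·4·7 ≡ 13 (mod 45).
x_0 = 13.
x_1 = 13^2 mod 45 = 34.

34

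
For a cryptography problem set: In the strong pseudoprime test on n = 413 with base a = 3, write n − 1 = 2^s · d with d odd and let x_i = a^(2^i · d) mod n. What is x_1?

n − 1 = 412 = 2^2 · 103, so s = 2 and d = 103.
x_0 = 3^103 mod 413 = 262.
x_1 = 262^2 mod 413 = 86.

86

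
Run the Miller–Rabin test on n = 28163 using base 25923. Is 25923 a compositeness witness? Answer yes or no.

no

n − 1 = 28162 = 2^1 · 14081, so s = 1 and d = 14081.
Repeated squaring mod 28163: 25923^1 ≡ 25923, 25923^2 ≡ 4586, 25923^4 ≡ 21798, 25923^8 ≡ 14831, 25923^16 ≡ 5531, 25923^32 ≡ 6943, 25923^64 ≡ 18356, 25923^128 ≡ 604, 25923^256 ≡ 26860, 25923^512 ≡ 8029, 25923^1024 ≡ 27897, 25923^2048 ≡ 14430, 25923^4096 ≡ 15841, 25923^8192 ≡ 4951.
14081 = 8192 + 4096 + 1024 + 512 + 256 + 1, so 25923^14081 ≡ 4951·15841·27897·8029·26860·25923 ≡ 28162 (mod 28163).
x_0 = 25923^14081 mod 28163 = 28162.
x_0 = 28162 ≡ −1, so 25923 is not a witness.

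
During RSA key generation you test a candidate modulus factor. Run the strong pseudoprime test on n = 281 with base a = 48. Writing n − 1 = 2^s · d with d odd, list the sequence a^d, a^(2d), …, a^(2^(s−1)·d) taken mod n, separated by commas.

n − 1 = 280 = 2^3 · 35, so s = 3 and d = 35.
x_0 = 48^35 mod 281 = 60.
x_1 = 60^2 mod 281 = 228.
x_2 = 228^2 mod 281 = 280.

60, 228, 280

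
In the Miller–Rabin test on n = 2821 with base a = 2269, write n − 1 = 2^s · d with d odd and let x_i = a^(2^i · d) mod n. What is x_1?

1520

n − 1 = 2820 = 2^2 · 705, so s = 2 and d = 705.
x_0 = 2269^705 mod 2821 = 1828.
x_1 = 1828^2 mod 2821 = 1520.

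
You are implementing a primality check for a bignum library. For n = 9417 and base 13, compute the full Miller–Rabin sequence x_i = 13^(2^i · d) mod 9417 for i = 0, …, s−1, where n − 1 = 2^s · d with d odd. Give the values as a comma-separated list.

n − 1 = 9416 = 2^3 · 1177, so s = 3 and d = 1177.
x_0 = 13^1177 mod 9417 = 5431.
x_1 = 5431^2 mod 9417 = 1717.
x_2 = 1717^2 mod 9417 = 568.

5431, 1717, 568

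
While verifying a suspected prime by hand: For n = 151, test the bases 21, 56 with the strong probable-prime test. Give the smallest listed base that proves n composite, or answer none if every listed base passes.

n − 1 = 150 = 2^1 · 75, so s = 1 and d = 75.
Base 21: x_0 = 21^75 mod 151 = 1. x_0 = 1, so 21 is not a witness.
Base 56: x_0 = 56^75 mod 151 = 150. x_0 = 150 ≡ −1, so 56 is not a witness.
No listed base is a witness for 151.

none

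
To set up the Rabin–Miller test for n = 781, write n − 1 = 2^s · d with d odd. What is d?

Halving: 780 → 390 → 195; 195 is odd.
So 780 = 2^2 · 195.

195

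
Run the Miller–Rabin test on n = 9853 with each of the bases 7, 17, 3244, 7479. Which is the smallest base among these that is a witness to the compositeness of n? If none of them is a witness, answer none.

n − 1 = 9852 = 2^2 · 2463, so s = 2 and d = 2463.
Base 7: x_0 = 7^2463 mod 9853 = 2177. x_0 is neither 1 nor 9852, so continue squaring. x_1 = 2177^2 mod 9853 = 36. Reached i = s−1 = 1 without hitting −1: 7 is a Miller–Rabin witness and 9853 is composite.
Base 17: x_0 = 17^2463 mod 9853 = 1760. x_0 is neither 1 nor 9852, so continue squaring. x_1 = 1760^2 mod 9853 = 3758. Reached i = s−1 = 1 without hitting −1: 17 is a Miller–Rabin witness and 9853 is composite.
Base 3244: x_0 = 3244^2463 mod 9853 = 1061. x_0 is neither 1 nor 9852, so continue squaring. x_1 = 1061^2 mod 9853 = 2479. Reached i = s−1 = 1 without hitting −1: 3244 is a Miller–Rabin witness and 9853 is composite.
Base 7479: x_0 = 7479^2463 mod 9853 = 8996. x_0 is neither 1 nor 9852, so continue squaring. x_1 = 8996^2 mod 9853 = 5327. Reached i = s−1 = 1 without hitting −1: 7479 is a Miller–Rabin witness and 9853 is composite.
The smallest witness among the given bases is 7.

7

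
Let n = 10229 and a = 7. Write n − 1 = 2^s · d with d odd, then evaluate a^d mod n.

n − 1 = 10228 = 2^2 · 2557, so s = 2 and d = 2557.
Repeated squaring mod 10229: 7^1 ≡ 7, 7^2 ≡ 49, 7^4 ≡ 2401, 7^8 ≡ 5874, 7^16 ≡ 1459, 7^32 ≡ 1049, 7^64 ≡ 5898, 7^128 ≡ 7804, 7^256 ≡ 9179, 7^512 ≡ 7997, 7^1024 ≡ 301, 7^2048 ≡ 8769.
2557 = 2048 + 256 + 128 + 64 + 32 + 16 + 8 + 4 + 1, so 7^2557 ≡ 8769·9179·7804·5898·1049·1459·5874·2401·7 ≡ 8099 (mod 10229).

8099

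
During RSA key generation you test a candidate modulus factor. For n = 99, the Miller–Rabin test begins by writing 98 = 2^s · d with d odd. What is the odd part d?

Halving: 98 → 49; 49 is odd.
So 98 = 2^1 · 49.

49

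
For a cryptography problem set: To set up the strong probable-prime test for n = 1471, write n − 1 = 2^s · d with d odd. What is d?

735

Halving: 1470 → 735; 735 is odd.
So 1470 = 2^1 · 735.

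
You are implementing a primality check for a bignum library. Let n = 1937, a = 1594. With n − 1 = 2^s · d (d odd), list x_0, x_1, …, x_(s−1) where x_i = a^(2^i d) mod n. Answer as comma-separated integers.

216, 168, 1106, 989

n − 1 = 1936 = 2^4 · 121, so s = 4 and d = 121.
x_0 = 1594^121 mod 1937 = 216.
x_1 = 216^2 mod 1937 = 168.
x_2 = 168^2 mod 1937 = 1106.
x_3 = 1106^2 mod 1937 = 989.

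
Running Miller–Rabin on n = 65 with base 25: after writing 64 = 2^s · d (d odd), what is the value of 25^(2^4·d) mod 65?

n − 1 = 64 = 2^6 · 1, so s = 6 and d = 1.
x_0 = 25^1 mod 65 = 25.
x_1 = 25^2 mod 65 = 40.
x_2 = 40^2 mod 65 = 40.
x_3 = 40^2 mod 65 = 40.
x_4 = 40^2 mod 65 = 40.

40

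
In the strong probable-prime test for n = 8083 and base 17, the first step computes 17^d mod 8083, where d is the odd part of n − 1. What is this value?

6738

n − 1 = 8082 = 2^1 · 4041, so s = 1 and d = 4041.
Repeated squaring mod 8083: 17^1 ≡ 17, 17^2 ≡ 289, 17^4 ≡ 2691, 17^8 ≡ 7196, 17^16 ≡ 2718, 17^32 ≡ 7745, 17^64 ≡ 1082, 17^128 ≡ 6772, 17^256 ≡ 5125, 17^512 ≡ 3958, 17^1024 ≡ 910, 17^2048 ≡ 3634.
4041 = 2048 + 1024 + 512 + 256 + 128 + 64 + 8 + 1, so 17^4041 ≡ 3634·910·3958·5125·6772·1082·7196·17 ≡ 6738 (mod 8083).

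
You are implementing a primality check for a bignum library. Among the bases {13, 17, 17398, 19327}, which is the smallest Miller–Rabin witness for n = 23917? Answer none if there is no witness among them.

none

n − 1 = 23916 = 2^2 · 5979, so s = 2 and d = 5979.
Base 13: x_0 = 13^5979 mod 23917 = 23916. x_0 = 23916 ≡ −1, so 13 is not a witness.
Base 17: x_0 = 17^5979 mod 23917 = 1. x_0 = 1, so 17 is not a witness.
Base 17398: x_0 = 17398^5979 mod 23917 = 1. x_0 = 1, so 17398 is not a witness.
Base 19327: x_0 = 19327^5979 mod 23917 = 23916. x_0 = 23916 ≡ −1, so 19327 is not a witness.
No listed base is a witness for 23917.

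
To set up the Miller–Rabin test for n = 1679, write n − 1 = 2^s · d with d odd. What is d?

Halving: 1678 → 839; 839 is odd.
So 1678 = 2^1 · 839.

839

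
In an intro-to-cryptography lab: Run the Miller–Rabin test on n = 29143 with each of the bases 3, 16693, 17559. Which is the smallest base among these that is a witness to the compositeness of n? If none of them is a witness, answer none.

3

n − 1 = 29142 = 2^1 · 14571, so s = 1 and d = 14571.
Base 3: x_0 = 3^14571 mod 29143 = 3061. x_0 ∉ {1, 29142} and s = 1, so 3 is a Miller–Rabin witness and 29143 is composite.
Base 16693: x_0 = 16693^14571 mod 29143 = 3080. x_0 ∉ {1, 29142} and s = 1, so 16693 is a Miller–Rabin witness and 29143 is composite.
Base 17559: x_0 = 17559^14571 mod 29143 = 4503. x_0 ∉ {1, 29142} and s = 1, so 17559 is a Miller–Rabin witness and 29143 is composite.
The smallest witness among the given bases is 3.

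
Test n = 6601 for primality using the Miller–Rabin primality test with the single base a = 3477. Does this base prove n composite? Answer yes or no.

yes

n − 1 = 6600 = 2^3 · 825, so s = 3 and d = 825.
Repeated squaring mod 6601: 3477^1 ≡ 3477, 3477^2 ≡ 3098, 3477^4 ≡ 6351, 3477^8 ≡ 3091, 3477^16 ≡ 2634, 3477^32 ≡ 305, 3477^64 ≡ 611, 3477^128 ≡ 3665, 3477^256 ≡ 5791, 3477^512 ≡ 2601.
825 = 512 + 256 + 32 + 16 + 8 + 1, so 3477^825 ≡ 2601·5791·305·2634·3091·3477 ≡ 3681 (mod 6601).
x_0 = 3477^825 mod 6601 = 3681.
x_0 is neither 1 nor 6600, so continue squaring.
x_1 = 3681^2 mod 6601 = 4509.
x_2 = 4509^2 mod 6601 = 1.
x_2 = 1 but x_1 ≠ ±1, a nontrivial square root of 1 — 3477 is a witness and 6601 is composite.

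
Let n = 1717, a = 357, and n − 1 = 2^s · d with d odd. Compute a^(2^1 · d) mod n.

n − 1 = 1716 = 2^2 · 429, so s = 2 and d = 429.
Repeated squaring mod 1717: 357^1 ≡ 357, 357^2 ≡ 391, 357^4 ≡ 68, 357^8 ≡ 1190, 357^16 ≡ 1292, 357^32 ≡ 340, 357^64 ≡ 561, 357^128 ≡ 510, 357^256 ≡ 833.
429 = 256 + 128 + 32 + 8 + 4 + 1, so 357^429 ≡ 833·510·340·1190·68·357 ≡ 68 (mod 1717).
x_0 = 68.
x_1 = 68^2 mod 1717 = 1190.

1190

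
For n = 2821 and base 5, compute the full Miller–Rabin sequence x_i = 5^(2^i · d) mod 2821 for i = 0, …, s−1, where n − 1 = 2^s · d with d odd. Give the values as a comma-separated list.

993, 1520

n − 1 = 2820 = 2^2 · 705, so s = 2 and d = 705.
x_0 = 5^705 mod 2821 = 993.
x_1 = 993^2 mod 2821 = 1520.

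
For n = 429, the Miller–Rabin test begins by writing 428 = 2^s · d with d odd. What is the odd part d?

107

Halving: 428 → 214 → 107; 107 is odd.
So 428 = 2^2 · 107.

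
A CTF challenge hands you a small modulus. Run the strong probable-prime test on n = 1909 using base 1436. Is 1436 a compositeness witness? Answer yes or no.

yes

n − 1 = 1908 = 2^2 · 477, so s = 2 and d = 477.
x_0 = 1436^477 mod 1909 = 28.
x_0 is neither 1 nor 1908, so continue squaring.
x_1 = 28^2 mod 1909 = 784.
Reached i = s−1 = 1 without hitting −1: 1436 is a Miller–Rabin witness and 1909 is composite.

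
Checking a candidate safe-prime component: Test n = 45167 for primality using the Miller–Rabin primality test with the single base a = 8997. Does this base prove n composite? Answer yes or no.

yes

n − 1 = 45166 = 2^1 · 22583, so s = 1 and d = 22583.
Repeated squaring mod 45167: 8997^1 ≡ 8997, 8997^2 ≡ 6745, 8997^4 ≡ 11856, 8997^8 ≡ 5032, 8997^16 ≡ 27504, 8997^32 ≡ 13100, 8997^64 ≡ 20567, 8997^128 ≡ 12534, 8997^256 ≡ 10330, 8997^512 ≡ 24446, 8997^1024 ≡ 2339, 8997^2048 ≡ 5714, 8997^4096 ≡ 39222, 8997^8192 ≡ 22431, 8997^16384 ≡ 34548.
22583 = 16384 + 4096 + 2048 + 32 + 16 + 4 + 2 + 1, so 8997^22583 ≡ 34548·39222·5714·13100·27504·11856·6745·8997 ≡ 24097 (mod 45167).
x_0 = 8997^22583 mod 45167 = 24097.
x_0 ∉ {1, 45166} and s = 1, so 8997 is a Miller–Rabin witness and 45167 is composite.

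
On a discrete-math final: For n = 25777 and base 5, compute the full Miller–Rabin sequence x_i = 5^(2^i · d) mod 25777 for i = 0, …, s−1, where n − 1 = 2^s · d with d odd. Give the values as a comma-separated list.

4428, 16664, 19052, 12767

n − 1 = 25776 = 2^4 · 1611, so s = 4 and d = 1611.
x_0 = 5^1611 mod 25777 = 4428.
x_1 = 4428^2 mod 25777 = 16664.
x_2 = 16664^2 mod 25777 = 19052.
x_3 = 19052^2 mod 25777 = 12767.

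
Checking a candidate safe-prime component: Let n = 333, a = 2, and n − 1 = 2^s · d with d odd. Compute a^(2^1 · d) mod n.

169

n − 1 = 332 = 2^2 · 83, so s = 2 and d = 83.
By repeated squaring, 2^83 ≡ 50 (mod 333).
x_0 = 50.
x_1 = 50^2 mod 333 = 169.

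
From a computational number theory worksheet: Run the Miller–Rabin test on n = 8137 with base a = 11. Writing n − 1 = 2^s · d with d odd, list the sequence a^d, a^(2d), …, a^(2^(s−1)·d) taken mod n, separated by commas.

5755, 2435, 5489

n − 1 = 8136 = 2^3 · 1017, so s = 3 and d = 1017.
x_0 = 11^1017 mod 8137 = 5755.
x_1 = 5755^2 mod 8137 = 2435.
x_2 = 2435^2 mod 8137 = 5489.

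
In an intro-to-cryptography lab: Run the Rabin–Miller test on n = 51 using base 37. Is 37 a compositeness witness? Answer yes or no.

n − 1 = 50 = 2^1 · 25, so s = 1 and d = 25.
x_0 = 37^25 mod 51 = 31.
x_0 ∉ {1, 50} and s = 1, so 37 is a Miller–Rabin witness and 51 is composite.

yes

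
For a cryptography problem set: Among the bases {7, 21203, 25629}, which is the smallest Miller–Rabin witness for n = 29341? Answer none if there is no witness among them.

7

n − 1 = 29340 = 2^2 · 7335, so s = 2 and d = 7335.
Base 7: x_0 = 7^7335 mod 29341 = 23496. x_0 is neither 1 nor 29340, so continue squaring. x_1 = 23496^2 mod 29341 = 11101. Reached i = s−1 = 1 without hitting −1: 7 is a Miller–Rabin witness and 29341 is composite.
Base 21203: x_0 = 21203^7335 mod 29341 = 20800. x_0 is neither 1 nor 29340, so continue squaring. x_1 = 20800^2 mod 29341 = 6955. Reached i = s−1 = 1 without hitting −1: 21203 is a Miller–Rabin witness and 29341 is composite.
Base 25629: x_0 = 25629^7335 mod 29341 = 9212. x_0 is neither 1 nor 29340, so continue squaring. x_1 = 9212^2 mod 29341 = 6772. Reached i = s−1 = 1 without hitting −1: 25629 is a Miller–Rabin witness and 29341 is composite.
The smallest witness among the given bases is 7.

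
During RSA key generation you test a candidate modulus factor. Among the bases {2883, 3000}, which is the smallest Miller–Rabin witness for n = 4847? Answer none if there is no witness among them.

2883

n − 1 = 4846 = 2^1 · 2423, so s = 1 and d = 2423.
Base 2883: x_0 = 2883^2423 mod 4847 = 3931. x_0 ∉ {1, 4846} and s = 1, so 2883 is a Miller–Rabin witness and 4847 is composite.
Base 3000: x_0 = 3000^2423 mod 4847 = 3210. x_0 ∉ {1, 4846} and s = 1, so 3000 is a Miller–Rabin witness and 4847 is composite.
The smallest witness among the given bases is 2883.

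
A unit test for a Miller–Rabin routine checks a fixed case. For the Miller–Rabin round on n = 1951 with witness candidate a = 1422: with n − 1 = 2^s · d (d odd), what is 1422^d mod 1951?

1950

n − 1 = 1950 = 2^1 · 975, so s = 1 and d = 975.
1422^975 mod 1951 = 1950.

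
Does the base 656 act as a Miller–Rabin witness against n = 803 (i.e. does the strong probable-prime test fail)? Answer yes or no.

n − 1 = 802 = 2^1 · 401, so s = 1 and d = 401.
x_0 = 656^401 mod 803 = 656.
x_0 ∉ {1, 802} and s = 1, so 656 is a Miller–Rabin witness and 803 is composite.

yes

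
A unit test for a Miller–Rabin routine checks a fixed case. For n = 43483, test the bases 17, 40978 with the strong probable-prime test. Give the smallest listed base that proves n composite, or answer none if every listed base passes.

17

n − 1 = 43482 = 2^1 · 21741, so s = 1 and d = 21741.
Base 17: x_0 = 17^21741 mod 43483 = 26340. x_0 ∉ {1, 43482} and s = 1, so 17 is a Miller–Rabin witness and 43483 is composite.
Base 40978: x_0 = 40978^21741 mod 43483 = 11850. x_0 ∉ {1, 43482} and s = 1, so 40978 is a Miller–Rabin witness and 43483 is composite.
The smallest witness among the given bases is 17.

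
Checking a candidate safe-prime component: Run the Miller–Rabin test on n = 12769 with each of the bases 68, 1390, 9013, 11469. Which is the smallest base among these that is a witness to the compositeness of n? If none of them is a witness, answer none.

1390

n − 1 = 12768 = 2^5 · 399, so s = 5 and d = 399.
Base 68: x_0 = 68^399 mod 12769 = 5728. x_0 is neither 1 nor 12768, so continue squaring. x_1 = 5728^2 mod 12769 = 6423. x_2 = 6423^2 mod 12769 = 11059. x_3 = 11059^2 mod 12769 = 12768. x_3 ≡ −1, so 68 is not a witness.
Base 1390: x_0 = 1390^399 mod 12769 = 5271. x_0 is neither 1 nor 12768, so continue squaring. x_1 = 5271^2 mod 12769 = 10866. x_2 = 10866^2 mod 12769 = 7782. x_3 = 7782^2 mod 12769 = 8926. x_4 = 8926^2 mod 12769 = 7685. Reached i = s−1 = 4 without hitting −1: 1390 is a Miller–Rabin witness and 12769 is composite.
Base 9013: x_0 = 9013^399 mod 12769 = 12246. x_0 is neither 1 nor 12768, so continue squaring. x_1 = 12246^2 mod 12769 = 5380. x_2 = 5380^2 mod 12769 = 9846. x_3 = 9846^2 mod 12769 = 1468. x_4 = 1468^2 mod 12769 = 9832. Reached i = s−1 = 4 without hitting −1: 9013 is a Miller–Rabin witness and 12769 is composite.
Base 11469: x_0 = 11469^399 mod 12769 = 4874. x_0 is neither 1 nor 12768, so continue squaring. x_1 = 4874^2 mod 12769 = 5536. x_2 = 5536^2 mod 12769 = 1696. x_3 = 1696^2 mod 12769 = 3391. x_4 = 3391^2 mod 12769 = 6781. Reached i = s−1 = 4 without hitting −1: 11469 is a Miller–Rabin witness and 12769 is composite.
The smallest witness among the given bases is 1390.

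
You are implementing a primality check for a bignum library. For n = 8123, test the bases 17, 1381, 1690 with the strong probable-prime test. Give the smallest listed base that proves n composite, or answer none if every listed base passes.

n − 1 = 8122 = 2^1 · 4061, so s = 1 and d = 4061.
Base 17: x_0 = 17^4061 mod 8123 = 8122. x_0 = 8122 ≡ −1, so 17 is not a witness.
Base 1381: x_0 = 1381^4061 mod 8123 = 1. x_0 = 1, so 1381 is not a witness.
Base 1690: x_0 = 1690^4061 mod 8123 = 1. x_0 = 1, so 1690 is not a witness.
No listed base is a witness for 8123.

none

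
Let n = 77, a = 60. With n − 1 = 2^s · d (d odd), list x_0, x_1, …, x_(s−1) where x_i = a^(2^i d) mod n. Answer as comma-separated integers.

n − 1 = 76 = 2^2 · 19, so s = 2 and d = 19.
x_0 = 60^19 mod 77 = 53.
x_1 = 53^2 mod 77 = 37.

53, 37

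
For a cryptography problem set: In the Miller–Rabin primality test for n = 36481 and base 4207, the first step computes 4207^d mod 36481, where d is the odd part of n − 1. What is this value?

19292

n − 1 = 36480 = 2^7 · 285, so s = 7 and d = 285.
4207^285 mod 36481 = 19292.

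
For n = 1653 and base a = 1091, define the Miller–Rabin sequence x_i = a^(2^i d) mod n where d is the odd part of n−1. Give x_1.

n − 1 = 1652 = 2^2 · 413, so s = 2 and d = 413.
x_0 = 1091^413 mod 1653 = 563.
x_1 = 563^2 mod 1653 = 1246.

1246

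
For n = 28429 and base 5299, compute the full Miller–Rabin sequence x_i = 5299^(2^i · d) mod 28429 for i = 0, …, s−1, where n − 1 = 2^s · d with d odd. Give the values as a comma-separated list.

n − 1 = 28428 = 2^2 · 7107, so s = 2 and d = 7107.
x_0 = 5299^7107 mod 28429 = 21416.
x_1 = 21416^2 mod 28429 = 28428.

21416, 28428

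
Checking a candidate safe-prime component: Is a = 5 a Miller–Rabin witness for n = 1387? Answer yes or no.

yes

n − 1 = 1386 = 2^1 · 693, so s = 1 and d = 693.
Repeated squaring mod 1387: 5^1 ≡ 5, 5^2 ≡ 25, 5^4 ≡ 625, 5^8 ≡ 878, 5^16 ≡ 1099, 5^32 ≡ 1111, 5^64 ≡ 1278, 5^128 ≡ 785, 5^256 ≡ 397, 5^512 ≡ 878.
693 = 512 + 128 + 32 + 16 + 4 + 1, so 5^693 ≡ 878·785·1111·1099·625·5 ≡ 647 (mod 1387).
x_0 = 5^693 mod 1387 = 647.
x_0 ∉ {1, 1386} and s = 1, so 5 is a Miller–Rabin witness and 1387 is composite.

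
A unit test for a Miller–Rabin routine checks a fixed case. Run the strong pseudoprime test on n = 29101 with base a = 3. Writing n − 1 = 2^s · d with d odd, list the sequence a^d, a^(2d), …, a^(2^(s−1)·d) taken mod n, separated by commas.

n − 1 = 29100 = 2^2 · 7275, so s = 2 and d = 7275.
x_0 = 3^7275 mod 29101 = 29100.
x_1 = 29100^2 mod 29101 = 1.

29100, 1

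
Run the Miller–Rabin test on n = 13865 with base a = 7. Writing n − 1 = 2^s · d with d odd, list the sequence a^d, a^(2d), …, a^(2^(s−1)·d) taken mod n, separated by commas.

n − 1 = 13864 = 2^3 · 1733, so s = 3 and d = 1733.
x_0 = 7^1733 mod 13865 = 12612.
x_1 = 12612^2 mod 13865 = 3264.
x_2 = 3264^2 mod 13865 = 5376.

12612, 3264, 5376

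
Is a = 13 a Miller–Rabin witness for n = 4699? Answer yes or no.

yes

n − 1 = 4698 = 2^1 · 2349, so s = 1 and d = 2349.
x_0 = 13^2349 mod 4699 = 191.
x_0 ∉ {1, 4698} and s = 1, so 13 is a Miller–Rabin witness and 4699 is composite.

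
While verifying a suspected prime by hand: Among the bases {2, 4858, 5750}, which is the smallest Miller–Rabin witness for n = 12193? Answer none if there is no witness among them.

2

n − 1 = 12192 = 2^5 · 381, so s = 5 and d = 381.
Base 2: x_0 = 2^381 mod 12193 = 4667. x_0 is neither 1 nor 12192, so continue squaring. x_1 = 4667^2 mod 12193 = 4191. x_2 = 4191^2 mod 12193 = 6561. x_3 = 6561^2 mod 12193 = 5431. x_4 = 5431^2 mod 12193 = 894. Reached i = s−1 = 4 without hitting −1: 2 is a Miller–Rabin witness and 12193 is composite.
Base 4858: x_0 = 4858^381 mod 12193 = 215. x_0 is neither 1 nor 12192, so continue squaring. x_1 = 215^2 mod 12193 = 9646. x_2 = 9646^2 mod 12193 = 533. x_3 = 533^2 mod 12193 = 3650. x_4 = 3650^2 mod 12193 = 7744. Reached i = s−1 = 4 without hitting −1: 4858 is a Miller–Rabin witness and 12193 is composite.
Base 5750: x_0 = 5750^381 mod 12193 = 8824. x_0 is neither 1 nor 12192, so continue squaring. x_1 = 8824^2 mod 12193 = 10671. x_2 = 10671^2 mod 12193 = 12007. x_3 = 12007^2 mod 12193 = 10210. x_4 = 10210^2 mod 12193 = 6143. Reached i = s−1 = 4 without hitting −1: 5750 is a Miller–Rabin witness and 12193 is composite.
The smallest witness among the given bases is 2.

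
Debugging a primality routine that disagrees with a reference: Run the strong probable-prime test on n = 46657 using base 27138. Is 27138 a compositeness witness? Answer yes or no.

n − 1 = 46656 = 2^6 · 729, so s = 6 and d = 729.
x_0 = 27138^729 mod 46657 = 10551.
x_0 is neither 1 nor 46656, so continue squaring.
x_1 = 10551^2 mod 46657 = 46656.
x_1 ≡ −1, so 27138 is not a witness.

no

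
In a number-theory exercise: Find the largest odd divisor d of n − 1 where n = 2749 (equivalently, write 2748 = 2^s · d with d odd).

687

Halving: 2748 → 1374 → 687; 687 is odd.
So 2748 = 2^2 · 687.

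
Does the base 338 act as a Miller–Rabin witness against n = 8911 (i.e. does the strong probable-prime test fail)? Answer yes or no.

yes

n − 1 = 8910 = 2^1 · 4455, so s = 1 and d = 4455.
x_0 = 338^4455 mod 8911 = 6364.
x_0 ∉ {1, 8910} and s = 1, so 338 is a Miller–Rabin witness and 8911 is composite.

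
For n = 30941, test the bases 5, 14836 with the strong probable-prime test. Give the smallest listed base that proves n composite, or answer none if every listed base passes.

none

n − 1 = 30940 = 2^2 · 7735, so s = 2 and d = 7735.
Base 5: x_0 = 5^7735 mod 30941 = 30940. x_0 = 30940 ≡ −1, so 5 is not a witness.
Base 14836: x_0 = 14836^7735 mod 30941 = 5826. x_0 is neither 1 nor 30940, so continue squaring. x_1 = 5826^2 mod 30941 = 30940. x_1 ≡ −1, so 14836 is not a witness.
No listed base is a witness for 30941.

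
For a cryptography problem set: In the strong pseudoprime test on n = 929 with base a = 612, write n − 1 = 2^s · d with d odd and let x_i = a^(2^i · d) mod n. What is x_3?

324

n − 1 = 928 = 2^5 · 29, so s = 5 and d = 29.
x_0 = 612^29 mod 929 = 197.
x_1 = 197^2 mod 929 = 720.
x_2 = 720^2 mod 929 = 18.
x_3 = 18^2 mod 929 = 324.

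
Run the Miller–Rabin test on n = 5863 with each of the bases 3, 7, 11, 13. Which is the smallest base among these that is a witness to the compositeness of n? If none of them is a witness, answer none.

n − 1 = 5862 = 2^1 · 2931, so s = 1 and d = 2931.
Base 3: x_0 = 3^2931 mod 5863 = 2159. x_0 ∉ {1, 5862} and s = 1, so 3 is a Miller–Rabin witness and 5863 is composite.
Base 7: x_0 = 7^2931 mod 5863 = 4737. x_0 ∉ {1, 5862} and s = 1, so 7 is a Miller–Rabin witness and 5863 is composite.
Base 11: x_0 = 11^2931 mod 5863 = 1903. x_0 ∉ {1, 5862} and s = 1, so 11 is a Miller–Rabin witness and 5863 is composite.
Base 13: x_0 = 13^2931 mod 5863 = 5447. x_0 ∉ {1, 5862} and s = 1, so 13 is a Miller–Rabin witness and 5863 is composite.
The smallest witness among the given bases is 3.

3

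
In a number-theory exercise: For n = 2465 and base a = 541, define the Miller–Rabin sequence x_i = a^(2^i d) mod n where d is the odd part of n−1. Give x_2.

1016

n − 1 = 2464 = 2^5 · 77, so s = 5 and d = 77.
x_0 = 541^77 mod 2465 = 481.
x_1 = 481^2 mod 2465 = 2116.
x_2 = 2116^2 mod 2465 = 1016.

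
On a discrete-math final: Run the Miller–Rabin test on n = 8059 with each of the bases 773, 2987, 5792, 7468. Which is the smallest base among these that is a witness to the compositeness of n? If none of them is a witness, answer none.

n − 1 = 8058 = 2^1 · 4029, so s = 1 and d = 4029.
Base 773: x_0 = 773^4029 mod 8059 = 8058. x_0 = 8058 ≡ −1, so 773 is not a witness.
Base 2987: x_0 = 2987^4029 mod 8059 = 1. x_0 = 1, so 2987 is not a witness.
Base 5792: x_0 = 5792^4029 mod 8059 = 1. x_0 = 1, so 5792 is not a witness.
Base 7468: x_0 = 7468^4029 mod 8059 = 8058. x_0 = 8058 ≡ −1, so 7468 is not a witness.
No listed base is a witness for 8059.

none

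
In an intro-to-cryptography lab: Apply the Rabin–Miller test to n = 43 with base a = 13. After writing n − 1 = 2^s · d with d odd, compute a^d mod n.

n − 1 = 42 = 2^1 · 21, so s = 1 and d = 21.
13^21 mod 43 = 1.

1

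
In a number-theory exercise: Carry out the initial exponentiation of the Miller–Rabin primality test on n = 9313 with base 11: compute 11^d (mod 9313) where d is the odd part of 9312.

378

n − 1 = 9312 = 2^5 · 291, so s = 5 and d = 291.
Repeated squaring mod 9313: 11^1 ≡ 11, 11^2 ≡ 121, 11^4 ≡ 5328, 11^8 ≡ 1560, 11^16 ≡ 2907, 11^32 ≡ 3758, 11^64 ≡ 4056, 11^128 ≡ 4378, 11^256 ≡ 730.
291 = 256 + 32 + 2 + 1, so 11^291 ≡ 730·3758·121·11 ≡ 378 (mod 9313).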